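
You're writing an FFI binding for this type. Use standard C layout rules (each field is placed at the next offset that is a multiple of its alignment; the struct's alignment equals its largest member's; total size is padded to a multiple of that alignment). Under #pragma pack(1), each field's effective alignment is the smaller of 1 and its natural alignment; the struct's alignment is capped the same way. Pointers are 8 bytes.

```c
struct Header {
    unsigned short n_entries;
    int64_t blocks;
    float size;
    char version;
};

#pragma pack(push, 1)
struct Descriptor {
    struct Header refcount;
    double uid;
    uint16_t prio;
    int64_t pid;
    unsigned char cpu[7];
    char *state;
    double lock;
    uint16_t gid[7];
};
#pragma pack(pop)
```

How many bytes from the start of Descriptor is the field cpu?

42

Header: n_entries at 0 (size 2, align 2) → ends 2; pad 6 to align 8 for blocks; blocks at 8 (size 8, align 8) → ends 16; size at 16 (size 4, align 4) → ends 20; version at 20 (size 1, align 1) → ends 21; tail pad 3 to reach multiple of 8; total 24 bytes, alignment 8
refcount at 0 (size 24, align 1) → ends 24
uid at 24 (size 8, align 1) → ends 32
prio at 32 (size 2, align 1) → ends 34
pid at 34 (size 8, align 1) → ends 42
cpu at 42 (size 7, align 1) → ends 49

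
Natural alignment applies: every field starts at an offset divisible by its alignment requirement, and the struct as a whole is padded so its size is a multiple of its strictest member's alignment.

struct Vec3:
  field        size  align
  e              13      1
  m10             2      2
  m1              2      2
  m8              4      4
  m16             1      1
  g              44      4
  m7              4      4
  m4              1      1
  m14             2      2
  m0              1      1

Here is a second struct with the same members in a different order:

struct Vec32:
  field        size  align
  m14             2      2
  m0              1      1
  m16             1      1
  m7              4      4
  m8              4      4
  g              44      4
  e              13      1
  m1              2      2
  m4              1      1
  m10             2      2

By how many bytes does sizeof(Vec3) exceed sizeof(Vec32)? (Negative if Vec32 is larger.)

e at 0 (size 13, align 1) → ends 13
pad 1 to align 2 for m10
m10 at 14 (size 2, align 2) → ends 16
m1 at 16 (size 2, align 2) → ends 18
pad 2 to align 4 for m8
m8 at 20 (size 4, align 4) → ends 24
m16 at 24 (size 1, align 1) → ends 25
pad 3 to align 4 for g
g at 28 (size 44, align 4) → ends 72
m7 at 72 (size 4, align 4) → ends 76
m4 at 76 (size 1, align 1) → ends 77
pad 1 to align 2 for m14
m14 at 78 (size 2, align 2) → ends 80
m0 at 80 (size 1, align 1) → ends 81
tail pad 3 to reach multiple of 4
total 84 bytes, alignment 4
— Vec32 —
m14 at 0 (size 2, align 2) → ends 2
m0 at 2 (size 1, align 1) → ends 3
m16 at 3 (size 1, align 1) → ends 4
m7 at 4 (size 4, align 4) → ends 8
m8 at 8 (size 4, align 4) → ends 12
g at 12 (size 44, align 4) → ends 56
e at 56 (size 13, align 1) → ends 69
pad 1 to align 2 for m1
m1 at 70 (size 2, align 2) → ends 72
m4 at 72 (size 1, align 1) → ends 73
pad 1 to align 2 for m10
m10 at 74 (size 2, align 2) → ends 76
total 76 bytes, alignment 4
84 − 76 = 8

8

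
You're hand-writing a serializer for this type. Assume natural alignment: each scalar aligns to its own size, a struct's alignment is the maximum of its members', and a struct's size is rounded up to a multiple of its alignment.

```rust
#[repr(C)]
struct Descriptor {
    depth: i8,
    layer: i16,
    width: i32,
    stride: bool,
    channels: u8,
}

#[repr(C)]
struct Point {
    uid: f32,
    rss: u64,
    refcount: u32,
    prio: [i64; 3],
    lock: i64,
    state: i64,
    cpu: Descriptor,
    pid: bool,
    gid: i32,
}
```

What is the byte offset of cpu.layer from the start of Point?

Descriptor: @0: depth [1B, align 1] → 1; +1 pad (align 2); @2: layer [2B, align 2] → 4; @4: width [4B, align 4] → 8; @8: stride [1B, align 1] → 9; @9: channels [1B, align 1] → 10; +2 tail pad (align 4); size 12, align 4
@0: uid [4B, align 4] → 4
+4 pad (align 8)
@8: rss [8B, align 8] → 16
@16: refcount [4B, align 4] → 20
+4 pad (align 8)
@24: prio [24B, align 8] → 48
@48: lock [8B, align 8] → 56
@56: state [8B, align 8] → 64
@64: cpu [12B, align 4] → 76
within Descriptor: layer at 2
64 + 2 = 66

66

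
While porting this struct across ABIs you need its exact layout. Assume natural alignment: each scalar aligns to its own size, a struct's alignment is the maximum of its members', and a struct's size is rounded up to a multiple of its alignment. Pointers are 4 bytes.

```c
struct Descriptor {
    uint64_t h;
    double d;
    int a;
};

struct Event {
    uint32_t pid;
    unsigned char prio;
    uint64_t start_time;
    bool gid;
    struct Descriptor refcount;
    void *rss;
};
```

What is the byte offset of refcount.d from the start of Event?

Descriptor: 0..8  h  (8B, 8-aligned); 8..16  d  (8B, 8-aligned); 16..20  a  (4B, 4-aligned); 20..24  -- tail padding (4B); sizeof = 24, alignof = 8
0..4  pid  (4B, 4-aligned)
4..5  prio  (1B, 1-aligned)
5..8  -- padding (3B)
8..16  start_time  (8B, 8-aligned)
16..17  gid  (1B, 1-aligned)
17..24  -- padding (7B)
24..48  refcount  (24B, 8-aligned)
within Descriptor: d at 8
24 + 8 = 32

32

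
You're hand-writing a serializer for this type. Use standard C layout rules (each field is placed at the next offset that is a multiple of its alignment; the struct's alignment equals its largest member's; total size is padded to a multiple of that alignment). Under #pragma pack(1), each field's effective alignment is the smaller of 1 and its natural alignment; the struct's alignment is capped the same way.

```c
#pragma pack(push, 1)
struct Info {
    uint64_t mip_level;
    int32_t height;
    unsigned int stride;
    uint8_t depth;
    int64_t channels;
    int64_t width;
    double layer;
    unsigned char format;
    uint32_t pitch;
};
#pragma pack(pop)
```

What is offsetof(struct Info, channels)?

17

0..8  mip_level  (8B, 1-aligned)
8..12  height  (4B, 1-aligned)
12..16  stride  (4B, 1-aligned)
16..17  depth  (1B, 1-aligned)
17..25  channels  (8B, 1-aligned)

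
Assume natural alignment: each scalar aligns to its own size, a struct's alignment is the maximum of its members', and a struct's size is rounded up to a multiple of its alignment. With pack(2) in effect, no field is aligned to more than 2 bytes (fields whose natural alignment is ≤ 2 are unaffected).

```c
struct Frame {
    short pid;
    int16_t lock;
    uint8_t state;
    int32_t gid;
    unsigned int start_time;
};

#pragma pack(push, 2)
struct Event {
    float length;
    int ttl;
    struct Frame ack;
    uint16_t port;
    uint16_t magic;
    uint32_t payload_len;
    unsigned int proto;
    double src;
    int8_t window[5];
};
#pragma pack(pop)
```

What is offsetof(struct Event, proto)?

32

Frame: pid at 0 (size 2, align 2) → ends 2; lock at 2 (size 2, align 2) → ends 4; state at 4 (size 1, align 1) → ends 5; pad 3 to align 4 for gid; gid at 8 (size 4, align 4) → ends 12; start_time at 12 (size 4, align 4) → ends 16; total 16 bytes, alignment 4
length at 0 (size 4, align 2) → ends 4
ttl at 4 (size 4, align 2) → ends 8
ack at 8 (size 16, align 2) → ends 24
port at 24 (size 2, align 2) → ends 26
magic at 26 (size 2, align 2) → ends 28
payload_len at 28 (size 4, align 2) → ends 32
proto at 32 (size 4, align 2) → ends 36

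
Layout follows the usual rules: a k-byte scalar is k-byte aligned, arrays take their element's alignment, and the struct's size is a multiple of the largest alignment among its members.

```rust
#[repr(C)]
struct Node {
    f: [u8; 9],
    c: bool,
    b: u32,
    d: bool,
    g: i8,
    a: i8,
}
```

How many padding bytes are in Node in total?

3

@0: f [9B, align 1] → 9
@9: c [1B, align 1] → 10
+2 pad (align 4)
@12: b [4B, align 4] → 16
@16: d [1B, align 1] → 17
@17: g [1B, align 1] → 18
@18: a [1B, align 1] → 19
+1 tail pad (align 4)
size 20, align 4
data bytes 17, size 20 → padding 3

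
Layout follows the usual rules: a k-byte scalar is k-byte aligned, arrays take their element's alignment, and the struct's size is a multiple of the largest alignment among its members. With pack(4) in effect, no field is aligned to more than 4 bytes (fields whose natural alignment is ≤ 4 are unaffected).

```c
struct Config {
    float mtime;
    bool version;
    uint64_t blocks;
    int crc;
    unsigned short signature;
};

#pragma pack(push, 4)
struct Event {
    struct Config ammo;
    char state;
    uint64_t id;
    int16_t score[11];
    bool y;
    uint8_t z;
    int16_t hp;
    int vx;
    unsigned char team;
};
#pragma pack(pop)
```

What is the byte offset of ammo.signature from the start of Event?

Config: 0..4  mtime  (4B, 4-aligned); 4..5  version  (1B, 1-aligned); 5..8  -- padding (3B); 8..16  blocks  (8B, 8-aligned); 16..20  crc  (4B, 4-aligned); 20..22  signature  (2B, 2-aligned); 22..24  -- tail padding (2B); sizeof = 24, alignof = 8
0..24  ammo  (24B, 4-aligned)
within Config: signature at 20
0 + 20 = 20

20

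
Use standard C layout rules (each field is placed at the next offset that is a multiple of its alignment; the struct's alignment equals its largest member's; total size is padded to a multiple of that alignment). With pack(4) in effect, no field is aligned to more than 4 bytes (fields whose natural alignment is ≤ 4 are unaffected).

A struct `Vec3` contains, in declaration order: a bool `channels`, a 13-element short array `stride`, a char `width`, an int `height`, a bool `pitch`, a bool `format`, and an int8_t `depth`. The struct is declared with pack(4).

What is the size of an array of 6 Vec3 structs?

@0: channels [1B, align 1] → 1
+1 pad (align 2)
@2: stride [26B, align 2] → 28
@28: width [1B, align 1] → 29
+3 pad (align 4)
@32: height [4B, align 4] → 36
@36: pitch [1B, align 1] → 37
@37: format [1B, align 1] → 38
@38: depth [1B, align 1] → 39
+1 tail pad (align 4)
size 40, align 4
array of 6: 6 × 40 = 240

240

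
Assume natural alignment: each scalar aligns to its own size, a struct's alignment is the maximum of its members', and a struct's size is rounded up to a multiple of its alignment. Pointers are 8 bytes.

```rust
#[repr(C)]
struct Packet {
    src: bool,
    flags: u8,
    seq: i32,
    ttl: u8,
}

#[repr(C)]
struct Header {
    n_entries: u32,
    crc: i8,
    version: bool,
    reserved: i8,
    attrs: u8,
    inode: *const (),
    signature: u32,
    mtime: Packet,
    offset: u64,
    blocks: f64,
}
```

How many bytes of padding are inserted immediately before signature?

Packet: 0..1  src  (1B, 1-aligned); 1..2  flags  (1B, 1-aligned); 2..4  -- padding (2B); 4..8  seq  (4B, 4-aligned); 8..9  ttl  (1B, 1-aligned); 9..12  -- tail padding (3B); sizeof = 12, alignof = 4
0..4  n_entries  (4B, 4-aligned)
4..5  crc  (1B, 1-aligned)
5..6  version  (1B, 1-aligned)
6..7  reserved  (1B, 1-aligned)
7..8  attrs  (1B, 1-aligned)
8..16  inode  (8B, 8-aligned)
16..20  signature  (4B, 4-aligned)

0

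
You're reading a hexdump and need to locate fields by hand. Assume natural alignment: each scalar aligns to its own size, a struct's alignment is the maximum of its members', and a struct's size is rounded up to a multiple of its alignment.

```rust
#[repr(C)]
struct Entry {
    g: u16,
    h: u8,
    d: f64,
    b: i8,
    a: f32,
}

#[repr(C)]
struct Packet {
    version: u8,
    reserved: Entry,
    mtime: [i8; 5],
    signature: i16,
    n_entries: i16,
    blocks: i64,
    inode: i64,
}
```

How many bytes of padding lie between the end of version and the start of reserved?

Entry: @0: g [2B, align 2] → 2; @2: h [1B, align 1] → 3; +5 pad (align 8); @8: d [8B, align 8] → 16; @16: b [1B, align 1] → 17; +3 pad (align 4); @20: a [4B, align 4] → 24; size 24, align 8
@0: version [1B, align 1] → 1
+7 pad (align 8)
@8: reserved [24B, align 8] → 32

7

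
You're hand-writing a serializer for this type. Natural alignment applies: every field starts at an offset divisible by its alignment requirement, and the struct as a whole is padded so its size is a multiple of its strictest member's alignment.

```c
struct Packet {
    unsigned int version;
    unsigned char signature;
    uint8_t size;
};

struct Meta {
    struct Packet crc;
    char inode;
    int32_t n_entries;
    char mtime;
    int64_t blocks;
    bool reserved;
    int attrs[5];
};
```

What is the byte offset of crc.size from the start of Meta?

5

Packet: version at 0 (size 4, align 4) → ends 4; signature at 4 (size 1, align 1) → ends 5; size at 5 (size 1, align 1) → ends 6; tail pad 2 to reach multiple of 4; total 8 bytes, alignment 4
crc at 0 (size 8, align 4) → ends 8
within Packet: size at 5
0 + 5 = 5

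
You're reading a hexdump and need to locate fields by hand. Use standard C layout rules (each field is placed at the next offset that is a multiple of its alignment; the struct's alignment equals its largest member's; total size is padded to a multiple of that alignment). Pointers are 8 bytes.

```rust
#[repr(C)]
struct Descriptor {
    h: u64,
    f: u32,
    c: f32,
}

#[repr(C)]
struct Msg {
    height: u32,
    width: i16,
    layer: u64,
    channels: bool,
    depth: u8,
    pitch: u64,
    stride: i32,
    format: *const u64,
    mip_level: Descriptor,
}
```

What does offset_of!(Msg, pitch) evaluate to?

24

Descriptor: 0..8  h  (8B, 8-aligned); 8..12  f  (4B, 4-aligned); 12..16  c  (4B, 4-aligned); sizeof = 16, alignof = 8
0..4  height  (4B, 4-aligned)
4..6  width  (2B, 2-aligned)
6..8  -- padding (2B)
8..16  layer  (8B, 8-aligned)
16..17  channels  (1B, 1-aligned)
17..18  depth  (1B, 1-aligned)
18..24  -- padding (6B)
24..32  pitch  (8B, 8-aligned)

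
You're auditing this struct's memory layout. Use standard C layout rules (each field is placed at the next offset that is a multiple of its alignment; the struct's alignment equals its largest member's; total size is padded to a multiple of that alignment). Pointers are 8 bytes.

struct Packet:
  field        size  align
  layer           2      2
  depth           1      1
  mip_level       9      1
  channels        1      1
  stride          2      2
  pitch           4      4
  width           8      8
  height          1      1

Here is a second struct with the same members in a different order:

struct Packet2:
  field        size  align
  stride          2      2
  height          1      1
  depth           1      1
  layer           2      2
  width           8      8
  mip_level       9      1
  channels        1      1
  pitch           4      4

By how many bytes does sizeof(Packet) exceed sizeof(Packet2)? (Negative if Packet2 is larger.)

layer at 0 (size 2, align 2) → ends 2
depth at 2 (size 1, align 1) → ends 3
mip_level at 3 (size 9, align 1) → ends 12
channels at 12 (size 1, align 1) → ends 13
pad 1 to align 2 for stride
stride at 14 (size 2, align 2) → ends 16
pitch at 16 (size 4, align 4) → ends 20
pad 4 to align 8 for width
width at 24 (size 8, align 8) → ends 32
height at 32 (size 1, align 1) → ends 33
tail pad 7 to reach multiple of 8
total 40 bytes, alignment 8
— Packet2 —
stride at 0 (size 2, align 2) → ends 2
height at 2 (size 1, align 1) → ends 3
depth at 3 (size 1, align 1) → ends 4
layer at 4 (size 2, align 2) → ends 6
pad 2 to align 8 for width
width at 8 (size 8, align 8) → ends 16
mip_level at 16 (size 9, align 1) → ends 25
channels at 25 (size 1, align 1) → ends 26
pad 2 to align 4 for pitch
pitch at 28 (size 4, align 4) → ends 32
total 32 bytes, alignment 8
40 − 32 = 8

8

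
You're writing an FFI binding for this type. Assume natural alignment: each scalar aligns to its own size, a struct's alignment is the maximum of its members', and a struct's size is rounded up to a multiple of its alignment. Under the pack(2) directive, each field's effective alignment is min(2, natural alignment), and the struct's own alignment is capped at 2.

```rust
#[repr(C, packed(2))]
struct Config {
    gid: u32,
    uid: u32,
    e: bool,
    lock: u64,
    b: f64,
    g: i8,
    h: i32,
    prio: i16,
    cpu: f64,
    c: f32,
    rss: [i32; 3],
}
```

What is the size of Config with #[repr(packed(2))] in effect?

0..4  gid  (4B, 2-aligned)
4..8  uid  (4B, 2-aligned)
8..9  e  (1B, 1-aligned)
9..10  -- padding (1B)
10..18  lock  (8B, 2-aligned)
18..26  b  (8B, 2-aligned)
26..27  g  (1B, 1-aligned)
27..28  -- padding (1B)
28..32  h  (4B, 2-aligned)
32..34  prio  (2B, 2-aligned)
34..42  cpu  (8B, 2-aligned)
42..46  c  (4B, 2-aligned)
46..58  rss  (12B, 2-aligned)
sizeof = 58, alignof = 2

58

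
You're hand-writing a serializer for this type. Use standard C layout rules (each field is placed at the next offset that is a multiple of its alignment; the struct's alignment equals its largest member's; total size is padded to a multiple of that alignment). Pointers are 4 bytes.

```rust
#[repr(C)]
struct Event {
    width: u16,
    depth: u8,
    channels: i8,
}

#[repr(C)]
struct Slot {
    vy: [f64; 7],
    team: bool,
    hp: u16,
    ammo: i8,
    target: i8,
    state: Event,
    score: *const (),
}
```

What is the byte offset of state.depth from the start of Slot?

Event: 0..2  width  (2B, 2-aligned); 2..3  depth  (1B, 1-aligned); 3..4  channels  (1B, 1-aligned); sizeof = 4, alignof = 2
0..56  vy  (56B, 8-aligned)
56..57  team  (1B, 1-aligned)
57..58  -- padding (1B)
58..60  hp  (2B, 2-aligned)
60..61  ammo  (1B, 1-aligned)
61..62  target  (1B, 1-aligned)
62..66  state  (4B, 2-aligned)
within Event: depth at 2
62 + 2 = 64

64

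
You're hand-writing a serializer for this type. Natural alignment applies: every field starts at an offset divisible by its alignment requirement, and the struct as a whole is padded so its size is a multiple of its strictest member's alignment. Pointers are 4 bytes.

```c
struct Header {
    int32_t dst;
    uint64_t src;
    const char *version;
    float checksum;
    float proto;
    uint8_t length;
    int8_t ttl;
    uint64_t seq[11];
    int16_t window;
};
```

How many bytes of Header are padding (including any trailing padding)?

12

0..4  dst  (4B, 4-aligned)
4..8  -- padding (4B)
8..16  src  (8B, 8-aligned)
16..20  version  (4B, 4-aligned)
20..24  checksum  (4B, 4-aligned)
24..28  proto  (4B, 4-aligned)
28..29  length  (1B, 1-aligned)
29..30  ttl  (1B, 1-aligned)
30..32  -- padding (2B)
32..120  seq  (88B, 8-aligned)
120..122  window  (2B, 2-aligned)
122..128  -- tail padding (6B)
sizeof = 128, alignof = 8
data bytes 116, size 128 → padding 12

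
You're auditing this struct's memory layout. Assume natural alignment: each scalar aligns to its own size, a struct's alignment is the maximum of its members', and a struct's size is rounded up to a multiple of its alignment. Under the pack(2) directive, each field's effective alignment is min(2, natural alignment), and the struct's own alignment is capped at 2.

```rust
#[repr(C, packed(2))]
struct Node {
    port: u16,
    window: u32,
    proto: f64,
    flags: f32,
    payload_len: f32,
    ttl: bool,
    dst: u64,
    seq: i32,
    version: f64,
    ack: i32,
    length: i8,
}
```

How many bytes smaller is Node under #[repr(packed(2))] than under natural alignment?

natural layout:
  0..2  port  (2B, 2-aligned)
  2..4  -- padding (2B)
  4..8  window  (4B, 4-aligned)
  8..16  proto  (8B, 8-aligned)
  16..20  flags  (4B, 4-aligned)
  20..24  payload_len  (4B, 4-aligned)
  24..25  ttl  (1B, 1-aligned)
  25..32  -- padding (7B)
  32..40  dst  (8B, 8-aligned)
  40..44  seq  (4B, 4-aligned)
  44..48  -- padding (4B)
  48..56  version  (8B, 8-aligned)
  56..60  ack  (4B, 4-aligned)
  60..61  length  (1B, 1-aligned)
  61..64  -- tail padding (3B)
  sizeof = 64, alignof = 8
packed(2) layout:
  0..2  port  (2B, 2-aligned)
  2..6  window  (4B, 2-aligned)
  6..14  proto  (8B, 2-aligned)
  14..18  flags  (4B, 2-aligned)
  18..22  payload_len  (4B, 2-aligned)
  22..23  ttl  (1B, 1-aligned)
  23..24  -- padding (1B)
  24..32  dst  (8B, 2-aligned)
  32..36  seq  (4B, 2-aligned)
  36..44  version  (8B, 2-aligned)
  44..48  ack  (4B, 2-aligned)
  48..49  length  (1B, 1-aligned)
  49..50  -- tail padding (1B)
  sizeof = 50, alignof = 2
64 − 50 = 14

14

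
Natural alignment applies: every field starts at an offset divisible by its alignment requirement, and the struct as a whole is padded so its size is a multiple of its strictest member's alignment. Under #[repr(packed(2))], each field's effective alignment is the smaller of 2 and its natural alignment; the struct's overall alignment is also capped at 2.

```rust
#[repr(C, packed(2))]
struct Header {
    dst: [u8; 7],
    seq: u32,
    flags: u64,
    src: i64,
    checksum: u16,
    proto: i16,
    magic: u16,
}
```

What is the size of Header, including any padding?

34 bytes

dst at 0 (size 7, align 1) → ends 7
pad 1 to align 2 for seq
seq at 8 (size 4, align 2) → ends 12
flags at 12 (size 8, align 2) → ends 20
src at 20 (size 8, align 2) → ends 28
checksum at 28 (size 2, align 2) → ends 30
proto at 30 (size 2, align 2) → ends 32
magic at 32 (size 2, align 2) → ends 34
total 34 bytes, alignment 2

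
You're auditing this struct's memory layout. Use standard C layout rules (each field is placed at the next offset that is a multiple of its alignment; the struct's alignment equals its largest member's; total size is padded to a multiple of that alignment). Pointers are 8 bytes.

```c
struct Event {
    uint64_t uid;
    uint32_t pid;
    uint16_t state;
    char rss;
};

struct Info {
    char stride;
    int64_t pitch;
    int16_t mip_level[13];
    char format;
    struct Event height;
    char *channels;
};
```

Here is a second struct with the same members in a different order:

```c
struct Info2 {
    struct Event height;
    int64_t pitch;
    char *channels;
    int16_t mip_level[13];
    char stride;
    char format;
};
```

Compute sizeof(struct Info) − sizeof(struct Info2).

8

Event: uid at 0 (size 8, align 8) → ends 8; pid at 8 (size 4, align 4) → ends 12; state at 12 (size 2, align 2) → ends 14; rss at 14 (size 1, align 1) → ends 15; tail pad 1 to reach multiple of 8; total 16 bytes, alignment 8
stride at 0 (size 1, align 1) → ends 1
pad 7 to align 8 for pitch
pitch at 8 (size 8, align 8) → ends 16
mip_level at 16 (size 26, align 2) → ends 42
format at 42 (size 1, align 1) → ends 43
pad 5 to align 8 for height
height at 48 (size 16, align 8) → ends 64
channels at 64 (size 8, align 8) → ends 72
total 72 bytes, alignment 8
— Info2 —
height at 0 (size 16, align 8) → ends 16
pitch at 16 (size 8, align 8) → ends 24
channels at 24 (size 8, align 8) → ends 32
mip_level at 32 (size 26, align 2) → ends 58
stride at 58 (size 1, align 1) → ends 59
format at 59 (size 1, align 1) → ends 60
tail pad 4 to reach multiple of 8
total 64 bytes, alignment 8
72 − 64 = 8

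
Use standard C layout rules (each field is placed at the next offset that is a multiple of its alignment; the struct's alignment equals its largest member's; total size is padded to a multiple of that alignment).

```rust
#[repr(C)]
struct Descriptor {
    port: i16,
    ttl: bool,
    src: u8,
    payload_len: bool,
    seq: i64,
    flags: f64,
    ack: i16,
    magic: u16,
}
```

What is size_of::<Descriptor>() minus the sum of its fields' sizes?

7

@0: port [2B, align 2] → 2
@2: ttl [1B, align 1] → 3
@3: src [1B, align 1] → 4
@4: payload_len [1B, align 1] → 5
+3 pad (align 8)
@8: seq [8B, align 8] → 16
@16: flags [8B, align 8] → 24
@24: ack [2B, align 2] → 26
@26: magic [2B, align 2] → 28
+4 tail pad (align 8)
size 32, align 8
data bytes 25, size 32 → padding 7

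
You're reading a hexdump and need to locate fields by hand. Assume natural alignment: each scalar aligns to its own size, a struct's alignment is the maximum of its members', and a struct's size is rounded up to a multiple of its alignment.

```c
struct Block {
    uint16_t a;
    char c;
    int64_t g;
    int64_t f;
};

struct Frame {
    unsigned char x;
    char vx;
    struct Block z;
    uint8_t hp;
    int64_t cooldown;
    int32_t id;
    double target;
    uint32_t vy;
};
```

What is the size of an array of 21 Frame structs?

Block: a at 0 (size 2, align 2) → ends 2; c at 2 (size 1, align 1) → ends 3; pad 5 to align 8 for g; g at 8 (size 8, align 8) → ends 16; f at 16 (size 8, align 8) → ends 24; total 24 bytes, alignment 8
x at 0 (size 1, align 1) → ends 1
vx at 1 (size 1, align 1) → ends 2
pad 6 to align 8 for z
z at 8 (size 24, align 8) → ends 32
hp at 32 (size 1, align 1) → ends 33
pad 7 to align 8 for cooldown
cooldown at 40 (size 8, align 8) → ends 48
id at 48 (size 4, align 4) → ends 52
pad 4 to align 8 for target
target at 56 (size 8, align 8) → ends 64
vy at 64 (size 4, align 4) → ends 68
tail pad 4 to reach multiple of 8
total 72 bytes, alignment 8
array of 21: 21 × 72 = 1512

1512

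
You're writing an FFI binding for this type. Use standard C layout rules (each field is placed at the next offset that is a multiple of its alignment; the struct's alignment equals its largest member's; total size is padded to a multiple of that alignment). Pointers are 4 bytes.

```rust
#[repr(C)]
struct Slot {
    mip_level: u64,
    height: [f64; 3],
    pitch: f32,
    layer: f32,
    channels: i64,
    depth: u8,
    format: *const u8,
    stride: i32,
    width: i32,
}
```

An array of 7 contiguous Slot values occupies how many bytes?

@0: mip_level [8B, align 8] → 8
@8: height [24B, align 8] → 32
@32: pitch [4B, align 4] → 36
@36: layer [4B, align 4] → 40
@40: channels [8B, align 8] → 48
@48: depth [1B, align 1] → 49
+3 pad (align 4)
@52: format [4B, align 4] → 56
@56: stride [4B, align 4] → 60
@60: width [4B, align 4] → 64
size 64, align 8
array of 7: 7 × 64 = 448

448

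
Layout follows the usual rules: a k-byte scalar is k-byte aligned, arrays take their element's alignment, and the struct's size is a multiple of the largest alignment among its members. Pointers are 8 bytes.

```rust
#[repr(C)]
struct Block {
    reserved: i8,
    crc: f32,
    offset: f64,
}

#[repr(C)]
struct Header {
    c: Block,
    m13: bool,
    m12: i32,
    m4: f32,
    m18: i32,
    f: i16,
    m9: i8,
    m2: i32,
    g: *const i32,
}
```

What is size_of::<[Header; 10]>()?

Block: 0..1  reserved  (1B, 1-aligned); 1..4  -- padding (3B); 4..8  crc  (4B, 4-aligned); 8..16  offset  (8B, 8-aligned); sizeof = 16, alignof = 8
0..16  c  (16B, 8-aligned)
16..17  m13  (1B, 1-aligned)
17..20  -- padding (3B)
20..24  m12  (4B, 4-aligned)
24..28  m4  (4B, 4-aligned)
28..32  m18  (4B, 4-aligned)
32..34  f  (2B, 2-aligned)
34..35  m9  (1B, 1-aligned)
35..36  -- padding (1B)
36..40  m2  (4B, 4-aligned)
40..48  g  (8B, 8-aligned)
sizeof = 48, alignof = 8
array of 10: 10 × 48 = 480

480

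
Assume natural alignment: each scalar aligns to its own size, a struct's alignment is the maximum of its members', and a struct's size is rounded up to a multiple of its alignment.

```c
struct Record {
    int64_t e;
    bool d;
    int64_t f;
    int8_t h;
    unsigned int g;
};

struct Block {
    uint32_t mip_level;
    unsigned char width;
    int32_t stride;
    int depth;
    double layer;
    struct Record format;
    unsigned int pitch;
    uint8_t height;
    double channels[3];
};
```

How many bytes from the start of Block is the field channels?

64

Record: e at 0 (size 8, align 8) → ends 8; d at 8 (size 1, align 1) → ends 9; pad 7 to align 8 for f; f at 16 (size 8, align 8) → ends 24; h at 24 (size 1, align 1) → ends 25; pad 3 to align 4 for g; g at 28 (size 4, align 4) → ends 32; total 32 bytes, alignment 8
mip_level at 0 (size 4, align 4) → ends 4
width at 4 (size 1, align 1) → ends 5
pad 3 to align 4 for stride
stride at 8 (size 4, align 4) → ends 12
depth at 12 (size 4, align 4) → ends 16
layer at 16 (size 8, align 8) → ends 24
format at 24 (size 32, align 8) → ends 56
pitch at 56 (size 4, align 4) → ends 60
height at 60 (size 1, align 1) → ends 61
pad 3 to align 8 for channels
channels at 64 (size 24, align 8) → ends 88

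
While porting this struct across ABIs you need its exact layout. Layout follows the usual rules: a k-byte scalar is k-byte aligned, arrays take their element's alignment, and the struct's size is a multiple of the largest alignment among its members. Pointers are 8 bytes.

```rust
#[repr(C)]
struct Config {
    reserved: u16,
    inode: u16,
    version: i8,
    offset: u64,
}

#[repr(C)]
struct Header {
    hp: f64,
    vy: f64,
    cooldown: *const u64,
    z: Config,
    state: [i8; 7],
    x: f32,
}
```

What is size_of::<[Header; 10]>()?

Config: reserved at 0 (size 2, align 2) → ends 2; inode at 2 (size 2, align 2) → ends 4; version at 4 (size 1, align 1) → ends 5; pad 3 to align 8 for offset; offset at 8 (size 8, align 8) → ends 16; total 16 bytes, alignment 8
hp at 0 (size 8, align 8) → ends 8
vy at 8 (size 8, align 8) → ends 16
cooldown at 16 (size 8, align 8) → ends 24
z at 24 (size 16, align 8) → ends 40
state at 40 (size 7, align 1) → ends 47
pad 1 to align 4 for x
x at 48 (size 4, align 4) → ends 52
tail pad 4 to reach multiple of 8
total 56 bytes, alignment 8
array of 10: 10 × 56 = 560

560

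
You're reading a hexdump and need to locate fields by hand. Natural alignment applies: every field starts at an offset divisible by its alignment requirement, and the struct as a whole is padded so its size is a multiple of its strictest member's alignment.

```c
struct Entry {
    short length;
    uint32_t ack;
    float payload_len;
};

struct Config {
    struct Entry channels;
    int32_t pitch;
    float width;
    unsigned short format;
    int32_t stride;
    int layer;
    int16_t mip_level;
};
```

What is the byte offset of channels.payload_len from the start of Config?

8

Entry: length at 0 (size 2, align 2) → ends 2; pad 2 to align 4 for ack; ack at 4 (size 4, align 4) → ends 8; payload_len at 8 (size 4, align 4) → ends 12; total 12 bytes, alignment 4
channels at 0 (size 12, align 4) → ends 12
within Entry: payload_len at 8
0 + 8 = 8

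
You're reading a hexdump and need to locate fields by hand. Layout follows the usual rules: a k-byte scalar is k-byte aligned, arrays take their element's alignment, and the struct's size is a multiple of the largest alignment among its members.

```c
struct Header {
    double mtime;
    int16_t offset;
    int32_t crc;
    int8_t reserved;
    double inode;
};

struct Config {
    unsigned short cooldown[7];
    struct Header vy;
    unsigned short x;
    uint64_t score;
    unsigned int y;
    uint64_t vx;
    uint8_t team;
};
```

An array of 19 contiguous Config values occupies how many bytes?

1672

Header: @0: mtime [8B, align 8] → 8; @8: offset [2B, align 2] → 10; +2 pad (align 4); @12: crc [4B, align 4] → 16; @16: reserved [1B, align 1] → 17; +7 pad (align 8); @24: inode [8B, align 8] → 32; size 32, align 8
@0: cooldown [14B, align 2] → 14
+2 pad (align 8)
@16: vy [32B, align 8] → 48
@48: x [2B, align 2] → 50
+6 pad (align 8)
@56: score [8B, align 8] → 64
@64: y [4B, align 4] → 68
+4 pad (align 8)
@72: vx [8B, align 8] → 80
@80: team [1B, align 1] → 81
+7 tail pad (align 8)
size 88, align 8
array of 19: 19 × 88 = 1672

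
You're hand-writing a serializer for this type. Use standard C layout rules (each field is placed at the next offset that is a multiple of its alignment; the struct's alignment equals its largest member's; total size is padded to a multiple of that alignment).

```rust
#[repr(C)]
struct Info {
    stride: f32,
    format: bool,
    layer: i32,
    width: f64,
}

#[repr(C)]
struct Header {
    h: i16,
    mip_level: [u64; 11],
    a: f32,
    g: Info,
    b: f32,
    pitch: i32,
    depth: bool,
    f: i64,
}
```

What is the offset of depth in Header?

Info: 0..4  stride  (4B, 4-aligned); 4..5  format  (1B, 1-aligned); 5..8  -- padding (3B); 8..12  layer  (4B, 4-aligned); 12..16  -- padding (4B); 16..24  width  (8B, 8-aligned); sizeof = 24, alignof = 8
0..2  h  (2B, 2-aligned)
2..8  -- padding (6B)
8..96  mip_level  (88B, 8-aligned)
96..100  a  (4B, 4-aligned)
100..104  -- padding (4B)
104..128  g  (24B, 8-aligned)
128..132  b  (4B, 4-aligned)
132..136  pitch  (4B, 4-aligned)
136..137  depth  (1B, 1-aligned)

136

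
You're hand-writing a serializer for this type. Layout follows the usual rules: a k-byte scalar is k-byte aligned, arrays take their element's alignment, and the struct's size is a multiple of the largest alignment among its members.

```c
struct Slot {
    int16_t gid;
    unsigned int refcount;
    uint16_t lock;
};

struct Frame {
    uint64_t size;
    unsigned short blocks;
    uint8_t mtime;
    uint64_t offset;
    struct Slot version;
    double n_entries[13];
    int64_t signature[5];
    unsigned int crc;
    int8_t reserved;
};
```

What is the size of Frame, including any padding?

192

Slot: 0..2  gid  (2B, 2-aligned); 2..4  -- padding (2B); 4..8  refcount  (4B, 4-aligned); 8..10  lock  (2B, 2-aligned); 10..12  -- tail padding (2B); sizeof = 12, alignof = 4
0..8  size  (8B, 8-aligned)
8..10  blocks  (2B, 2-aligned)
10..11  mtime  (1B, 1-aligned)
11..16  -- padding (5B)
16..24  offset  (8B, 8-aligned)
24..36  version  (12B, 4-aligned)
36..40  -- padding (4B)
40..144  n_entries  (104B, 8-aligned)
144..184  signature  (40B, 8-aligned)
184..188  crc  (4B, 4-aligned)
188..189  reserved  (1B, 1-aligned)
189..192  -- tail padding (3B)
sizeof = 192, alignof = 8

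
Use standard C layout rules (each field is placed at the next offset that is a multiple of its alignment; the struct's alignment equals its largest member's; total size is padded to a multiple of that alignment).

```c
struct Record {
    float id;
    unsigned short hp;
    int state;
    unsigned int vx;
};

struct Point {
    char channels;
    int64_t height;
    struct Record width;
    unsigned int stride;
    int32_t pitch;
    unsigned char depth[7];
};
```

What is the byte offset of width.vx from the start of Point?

28

Record: 0..4  id  (4B, 4-aligned); 4..6  hp  (2B, 2-aligned); 6..8  -- padding (2B); 8..12  state  (4B, 4-aligned); 12..16  vx  (4B, 4-aligned); sizeof = 16, alignof = 4
0..1  channels  (1B, 1-aligned)
1..8  -- padding (7B)
8..16  height  (8B, 8-aligned)
16..32  width  (16B, 4-aligned)
within Record: vx at 12
16 + 12 = 28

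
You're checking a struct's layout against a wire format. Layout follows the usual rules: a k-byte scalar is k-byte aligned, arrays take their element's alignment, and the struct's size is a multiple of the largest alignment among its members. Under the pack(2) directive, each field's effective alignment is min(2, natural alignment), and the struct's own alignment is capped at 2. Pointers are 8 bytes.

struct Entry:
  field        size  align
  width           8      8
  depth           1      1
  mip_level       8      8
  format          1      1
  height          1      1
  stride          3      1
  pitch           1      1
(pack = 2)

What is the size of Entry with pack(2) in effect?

24

width at 0 (size 8, align 2) → ends 8
depth at 8 (size 1, align 1) → ends 9
pad 1 to align 2 for mip_level
mip_level at 10 (size 8, align 2) → ends 18
format at 18 (size 1, align 1) → ends 19
height at 19 (size 1, align 1) → ends 20
stride at 20 (size 3, align 1) → ends 23
pitch at 23 (size 1, align 1) → ends 24
total 24 bytes, alignment 2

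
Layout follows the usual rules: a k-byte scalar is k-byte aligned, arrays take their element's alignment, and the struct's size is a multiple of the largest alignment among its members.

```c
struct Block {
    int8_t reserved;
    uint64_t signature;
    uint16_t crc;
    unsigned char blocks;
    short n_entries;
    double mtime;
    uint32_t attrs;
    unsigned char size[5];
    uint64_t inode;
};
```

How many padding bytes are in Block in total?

17

reserved at 0 (size 1, align 1) → ends 1
pad 7 to align 8 for signature
signature at 8 (size 8, align 8) → ends 16
crc at 16 (size 2, align 2) → ends 18
blocks at 18 (size 1, align 1) → ends 19
pad 1 to align 2 for n_entries
n_entries at 20 (size 2, align 2) → ends 22
pad 2 to align 8 for mtime
mtime at 24 (size 8, align 8) → ends 32
attrs at 32 (size 4, align 4) → ends 36
size at 36 (size 5, align 1) → ends 41
pad 7 to align 8 for inode
inode at 48 (size 8, align 8) → ends 56
total 56 bytes, alignment 8
data bytes 39, size 56 → padding 17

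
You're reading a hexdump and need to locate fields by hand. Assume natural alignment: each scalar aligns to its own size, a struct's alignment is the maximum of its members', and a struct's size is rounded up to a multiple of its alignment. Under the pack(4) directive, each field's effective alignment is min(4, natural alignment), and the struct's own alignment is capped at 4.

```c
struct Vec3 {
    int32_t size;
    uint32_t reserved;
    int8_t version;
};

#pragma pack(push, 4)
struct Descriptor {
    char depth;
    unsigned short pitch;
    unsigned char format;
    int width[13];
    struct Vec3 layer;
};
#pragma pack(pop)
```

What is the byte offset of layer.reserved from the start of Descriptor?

Vec3: size at 0 (size 4, align 4) → ends 4; reserved at 4 (size 4, align 4) → ends 8; version at 8 (size 1, align 1) → ends 9; tail pad 3 to reach multiple of 4; total 12 bytes, alignment 4
depth at 0 (size 1, align 1) → ends 1
pad 1 to align 2 for pitch
pitch at 2 (size 2, align 2) → ends 4
format at 4 (size 1, align 1) → ends 5
pad 3 to align 4 for width
width at 8 (size 52, align 4) → ends 60
layer at 60 (size 12, align 4) → ends 72
within Vec3: reserved at 4
60 + 4 = 64

64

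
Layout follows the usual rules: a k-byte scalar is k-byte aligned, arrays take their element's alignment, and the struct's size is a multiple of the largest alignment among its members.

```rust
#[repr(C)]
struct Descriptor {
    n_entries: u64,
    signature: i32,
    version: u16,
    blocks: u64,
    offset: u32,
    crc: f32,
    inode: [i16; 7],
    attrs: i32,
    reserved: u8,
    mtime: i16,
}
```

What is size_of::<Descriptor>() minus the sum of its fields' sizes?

5

n_entries at 0 (size 8, align 8) → ends 8
signature at 8 (size 4, align 4) → ends 12
version at 12 (size 2, align 2) → ends 14
pad 2 to align 8 for blocks
blocks at 16 (size 8, align 8) → ends 24
offset at 24 (size 4, align 4) → ends 28
crc at 28 (size 4, align 4) → ends 32
inode at 32 (size 14, align 2) → ends 46
pad 2 to align 4 for attrs
attrs at 48 (size 4, align 4) → ends 52
reserved at 52 (size 1, align 1) → ends 53
pad 1 to align 2 for mtime
mtime at 54 (size 2, align 2) → ends 56
total 56 bytes, alignment 8
data bytes 51, size 56 → padding 5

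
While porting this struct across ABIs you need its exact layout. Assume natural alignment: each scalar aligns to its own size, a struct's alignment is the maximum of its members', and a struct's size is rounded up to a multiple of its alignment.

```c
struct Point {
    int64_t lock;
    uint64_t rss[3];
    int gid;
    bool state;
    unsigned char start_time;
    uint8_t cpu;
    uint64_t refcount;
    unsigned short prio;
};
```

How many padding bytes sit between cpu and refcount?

1

0..8  lock  (8B, 8-aligned)
8..32  rss  (24B, 8-aligned)
32..36  gid  (4B, 4-aligned)
36..37  state  (1B, 1-aligned)
37..38  start_time  (1B, 1-aligned)
38..39  cpu  (1B, 1-aligned)
39..40  -- padding (1B)
40..48  refcount  (8B, 8-aligned)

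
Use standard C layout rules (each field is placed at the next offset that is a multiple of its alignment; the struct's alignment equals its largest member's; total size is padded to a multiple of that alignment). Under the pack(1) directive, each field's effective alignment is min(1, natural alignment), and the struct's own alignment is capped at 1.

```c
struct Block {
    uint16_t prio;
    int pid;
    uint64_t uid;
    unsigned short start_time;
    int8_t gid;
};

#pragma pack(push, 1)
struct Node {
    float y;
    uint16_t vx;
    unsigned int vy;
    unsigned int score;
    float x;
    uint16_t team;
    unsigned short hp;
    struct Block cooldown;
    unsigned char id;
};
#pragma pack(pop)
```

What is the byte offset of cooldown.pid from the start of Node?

26

Block: 0..2  prio  (2B, 2-aligned); 2..4  -- padding (2B); 4..8  pid  (4B, 4-aligned); 8..16  uid  (8B, 8-aligned); 16..18  start_time  (2B, 2-aligned); 18..19  gid  (1B, 1-aligned); 19..24  -- tail padding (5B); sizeof = 24, alignof = 8
0..4  y  (4B, 1-aligned)
4..6  vx  (2B, 1-aligned)
6..10  vy  (4B, 1-aligned)
10..14  score  (4B, 1-aligned)
14..18  x  (4B, 1-aligned)
18..20  team  (2B, 1-aligned)
20..22  hp  (2B, 1-aligned)
22..46  cooldown  (24B, 1-aligned)
within Block: pid at 4
22 + 4 = 26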